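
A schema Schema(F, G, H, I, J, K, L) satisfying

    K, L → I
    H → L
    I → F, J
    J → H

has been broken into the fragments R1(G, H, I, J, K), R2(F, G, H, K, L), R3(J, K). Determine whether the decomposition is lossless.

Yes

Chase test. Columns are F, G, H, I, J, K, L; row i has aⱼ where attribute j ∈ Ri, else bᵢⱼ.
Initial tableau (one row per fragment):
  row 1: b11 a2 a3 a4 a5 a6 b17
  row 2: a1 a2 a3 b24 b25 a6 a7
  row 3: b31 b32 b33 b34 a5 a6 b37
Rows 1 and 2 agree on H; apply H→L and equate their L entries.
Rows 1 and 3 agree on J; apply J→H and equate their H entries.
Rows 1 and 2 agree on K, L; apply K, L→I and equate their I entries.
Rows 1 and 3 agree on H; apply H→L and equate their L entries.
Rows 1 and 2 agree on I; apply I→F, J and equate their F, J entries.
Rows 1 and 3 agree on K, L; apply K, L→I and equate their I entries.
Rows 1 and 3 agree on I; apply I→F, J and equate their F, J entries.
Row 1 is now all distinguished symbols — the join is lossless.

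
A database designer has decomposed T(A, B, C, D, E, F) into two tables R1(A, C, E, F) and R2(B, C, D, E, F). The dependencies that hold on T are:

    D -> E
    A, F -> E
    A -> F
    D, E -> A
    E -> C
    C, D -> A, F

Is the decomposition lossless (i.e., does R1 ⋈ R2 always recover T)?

Common attributes: R1 ∩ R2 = {C, E, F}.
No dependency enlarges {C, E, F}, so (C, E, F)⁺ = {C, E, F}.
The closure contains neither all of R1 = {A, C, E, F} nor all of R2 = {B, C, D, E, F}, so the common attributes are not a superkey of either fragment. The join is lossy.

No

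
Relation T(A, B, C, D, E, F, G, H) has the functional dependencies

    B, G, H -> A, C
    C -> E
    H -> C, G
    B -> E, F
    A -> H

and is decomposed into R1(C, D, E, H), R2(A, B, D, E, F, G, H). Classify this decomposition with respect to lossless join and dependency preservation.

Lossless test: (D, E, H)⁺ = {C, D, E, G, H}, which contains all of one fragment — lossless.
Dependency preservation: B, G, H → A, C; H → C, G are not contained in any single fragment, but the restricted closure of each left-hand side across the fragments still reaches the right-hand side; the remaining FDs each lie inside some fragment. All dependencies are preserved.

lossless and dependency-preserving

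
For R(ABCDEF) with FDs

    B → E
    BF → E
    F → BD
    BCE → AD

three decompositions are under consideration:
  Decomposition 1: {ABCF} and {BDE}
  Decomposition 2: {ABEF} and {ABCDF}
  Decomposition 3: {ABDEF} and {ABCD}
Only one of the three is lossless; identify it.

Decomposition 1: common = {B}, closure = {BE} → lossy.
Decomposition 2: common = {ABF}, closure = {ABDEF} → lossless.
Decomposition 3: common = {ABD}, closure = {ABDE} → lossy.

Decomposition 2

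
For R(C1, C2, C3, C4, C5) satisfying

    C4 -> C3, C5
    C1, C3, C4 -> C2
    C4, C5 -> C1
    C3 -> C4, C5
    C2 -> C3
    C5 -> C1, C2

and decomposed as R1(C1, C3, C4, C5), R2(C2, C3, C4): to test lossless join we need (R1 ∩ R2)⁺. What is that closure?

C1, C2, C3, C4, C5

R1 ∩ R2 = {C3, C4}.
C4 → C3, C5 applies, adding C5
C4, C5 → C1 applies, adding C1
C5 → C1, C2 applies, adding C2
Closure: {C1, C2, C3, C4, C5}.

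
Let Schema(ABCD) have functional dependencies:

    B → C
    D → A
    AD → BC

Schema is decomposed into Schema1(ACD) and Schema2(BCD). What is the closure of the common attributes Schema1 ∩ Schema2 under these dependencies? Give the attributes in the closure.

Schema1 ∩ Schema2 = {CD}.
D → A applies, adding A
AD → BC applies, adding B
Closure: {ABCD}.

ABCD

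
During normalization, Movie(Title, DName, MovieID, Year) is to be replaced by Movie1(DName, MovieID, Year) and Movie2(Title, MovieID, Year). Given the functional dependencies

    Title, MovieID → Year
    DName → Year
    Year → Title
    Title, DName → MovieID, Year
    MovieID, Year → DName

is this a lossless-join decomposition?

Yes

Common attributes: Movie1 ∩ Movie2 = {MovieID, Year}.
Closure of {MovieID, Year}: Year → Title applies, adding Title; MovieID, Year → DName applies, adding DName. So (MovieID, Year)⁺ = {Title, DName, MovieID, Year}.
This closure contains every attribute of Movie1, so Movie1 ∩ Movie2 → Movie1. The join is lossless.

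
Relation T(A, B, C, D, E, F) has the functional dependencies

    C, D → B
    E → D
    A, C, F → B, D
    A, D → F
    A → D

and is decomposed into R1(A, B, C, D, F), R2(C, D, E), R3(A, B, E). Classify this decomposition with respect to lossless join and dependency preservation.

Lossless test (chase): Rows 1 and 2 agree on C, D; apply C, D→B and equate their B entries. Rows 2 and 3 agree on E; apply E→D and equate their D entries. Rows 1 and 3 agree on A, D; apply A, D→F and equate their F entries. No row becomes fully distinguished — the join is lossy.
Dependency preservation: every FD's attributes lie within a single fragment, so each can be enforced locally — preserved.

lossy but dependency-preserving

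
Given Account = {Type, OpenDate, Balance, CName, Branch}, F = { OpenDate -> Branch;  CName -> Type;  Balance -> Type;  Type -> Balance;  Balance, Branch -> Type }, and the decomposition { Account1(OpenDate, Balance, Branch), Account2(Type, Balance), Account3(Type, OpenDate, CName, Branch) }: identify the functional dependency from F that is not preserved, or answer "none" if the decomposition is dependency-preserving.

none

OpenDate → Branch lies within Account1.
CName → Type lies within Account3.
Balance → Type lies within Account2.
Type → Balance lies within Account2.
Balance, Branch → Type: restricted closure across fragments reaches Type.
Every dependency is enforceable on the fragments, so the decomposition is dependency-preserving.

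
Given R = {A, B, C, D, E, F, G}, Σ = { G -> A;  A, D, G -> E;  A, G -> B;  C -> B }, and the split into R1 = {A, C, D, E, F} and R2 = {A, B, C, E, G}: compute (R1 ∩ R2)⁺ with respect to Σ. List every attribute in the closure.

R1 ∩ R2 = {A, C, E}.
C → B applies, adding B
Closure: {A, B, C, E}.

A, B, C, E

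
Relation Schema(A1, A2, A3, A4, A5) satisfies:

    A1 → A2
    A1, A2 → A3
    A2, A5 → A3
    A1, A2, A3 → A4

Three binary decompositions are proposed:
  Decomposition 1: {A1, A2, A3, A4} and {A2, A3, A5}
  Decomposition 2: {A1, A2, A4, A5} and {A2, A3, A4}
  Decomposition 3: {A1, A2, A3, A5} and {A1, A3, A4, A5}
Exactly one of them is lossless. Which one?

Decomposition 3

Decomposition 1: common = {A2, A3}, closure = {A2, A3} → lossy.
Decomposition 2: common = {A2, A4}, closure = {A2, A4} → lossy.
Decomposition 3: common = {A1, A3, A5}, closure = {A1, A2, A3, A4, A5} → lossless.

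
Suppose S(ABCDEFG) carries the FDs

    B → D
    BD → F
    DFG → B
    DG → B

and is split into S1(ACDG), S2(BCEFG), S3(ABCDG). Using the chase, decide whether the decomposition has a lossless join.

Chase test. Columns are ABCDEFG; row i has aⱼ where attribute j ∈ Si, else bᵢⱼ.
Initial tableau (one row per fragment):
  row 1: a1 b12 a3 a4 b15 b16 a7
  row 2: b21 a2 a3 b24 a5 a6 a7
  row 3: a1 a2 a3 a4 b35 b36 a7
Rows 2 and 3 agree on B; apply B→D and equate their D entries.
Rows 2 and 3 agree on BD; apply BD→F and equate their F entries.
Rows 1 and 2 agree on DG; apply DG→B and equate their B entries.
Rows 1 and 2 agree on BD; apply BD→F and equate their F entries.
No row becomes fully distinguished — the join is lossy.

No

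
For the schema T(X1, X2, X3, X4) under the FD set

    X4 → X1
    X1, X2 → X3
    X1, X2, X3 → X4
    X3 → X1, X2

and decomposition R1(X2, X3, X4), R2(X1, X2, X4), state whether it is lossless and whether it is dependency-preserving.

lossless and dependency-preserving

Lossless test: (X2, X4)⁺ = {X1, X2, X3, X4}, which contains all of one fragment — lossless.
Dependency preservation: X1, X2 → X3; X1, X2, X3 → X4; X3 → X1, X2 are not contained in any single fragment, but the restricted closure of each left-hand side across the fragments still reaches the right-hand side; the remaining FDs each lie inside some fragment. All dependencies are preserved.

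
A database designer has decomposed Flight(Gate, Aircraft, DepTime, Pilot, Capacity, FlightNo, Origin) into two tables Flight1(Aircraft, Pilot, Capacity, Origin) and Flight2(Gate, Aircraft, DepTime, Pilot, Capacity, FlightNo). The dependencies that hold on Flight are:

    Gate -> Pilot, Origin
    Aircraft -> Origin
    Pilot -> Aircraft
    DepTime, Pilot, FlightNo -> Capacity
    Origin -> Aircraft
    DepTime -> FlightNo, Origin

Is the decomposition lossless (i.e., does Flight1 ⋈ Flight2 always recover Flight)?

Common attributes: Flight1 ∩ Flight2 = {Aircraft, Pilot, Capacity}.
Closure of {Aircraft, Pilot, Capacity}: Aircraft → Origin applies, adding Origin. So (Aircraft, Pilot, Capacity)⁺ = {Aircraft, Pilot, Capacity, Origin}.
This closure contains every attribute of Flight1, so Flight1 ∩ Flight2 → Flight1. The join is lossless.

Yes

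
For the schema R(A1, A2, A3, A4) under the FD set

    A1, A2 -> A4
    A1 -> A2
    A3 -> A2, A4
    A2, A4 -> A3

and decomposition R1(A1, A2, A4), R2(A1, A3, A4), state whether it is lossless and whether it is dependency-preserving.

lossless but not dependency-preserving

Lossless test: (A1, A4)⁺ = {A1, A2, A3, A4}, which contains all of one fragment — lossless.
Dependency preservation: the restricted closure of {A3} across the fragments never reaches {A2, A4}, so A3 → A2, A4 cannot be enforced without a join — not preserved.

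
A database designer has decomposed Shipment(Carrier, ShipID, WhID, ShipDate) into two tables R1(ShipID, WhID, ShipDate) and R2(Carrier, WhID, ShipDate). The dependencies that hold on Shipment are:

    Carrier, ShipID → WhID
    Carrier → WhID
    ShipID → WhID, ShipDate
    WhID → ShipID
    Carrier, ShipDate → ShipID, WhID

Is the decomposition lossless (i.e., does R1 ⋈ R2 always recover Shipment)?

Common attributes: R1 ∩ R2 = {WhID, ShipDate}.
Closure of {WhID, ShipDate}: WhID → ShipID applies, adding ShipID. So (WhID, ShipDate)⁺ = {ShipID, WhID, ShipDate}.
This closure contains every attribute of R1, so R1 ∩ R2 → R1. The join is lossless.

Yes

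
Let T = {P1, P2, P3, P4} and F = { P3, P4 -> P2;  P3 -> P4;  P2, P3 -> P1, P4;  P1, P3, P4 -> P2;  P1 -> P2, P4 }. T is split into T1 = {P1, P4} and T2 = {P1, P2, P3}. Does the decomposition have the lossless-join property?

Common attributes: T1 ∩ T2 = {P1}.
Closure of {P1}: P1 → P2, P4 applies, adding P2, P4. So (P1)⁺ = {P1, P2, P4}.
This closure contains every attribute of T1, so T1 ∩ T2 → T1. The join is lossless.

Yes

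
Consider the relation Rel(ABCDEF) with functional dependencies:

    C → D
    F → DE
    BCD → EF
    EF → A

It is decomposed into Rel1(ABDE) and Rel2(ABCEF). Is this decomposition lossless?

No

Common attributes: Rel1 ∩ Rel2 = {ABE}.
No dependency enlarges {ABE}, so (ABE)⁺ = {ABE}.
The closure contains neither all of Rel1 = {ABDE} nor all of Rel2 = {ABCEF}, so the common attributes are not a superkey of either fragment. The join is lossy.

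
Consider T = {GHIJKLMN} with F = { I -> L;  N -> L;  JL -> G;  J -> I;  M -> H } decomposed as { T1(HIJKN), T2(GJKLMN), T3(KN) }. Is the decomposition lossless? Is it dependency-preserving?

lossy and not dependency-preserving

Lossless test (chase): Rows 1 and 2 agree on N; apply N→L and equate their L entries. Rows 1 and 3 agree on N; apply N→L and equate their L entries. Rows 1 and 2 agree on JL; apply JL→G and equate their G entries. Rows 1 and 2 agree on J; apply J→I and equate their I entries. No row becomes fully distinguished — the join is lossy.
Dependency preservation: the restricted closure of {I} across the fragments never reaches {L}, so I → L cannot be enforced without a join — not preserved.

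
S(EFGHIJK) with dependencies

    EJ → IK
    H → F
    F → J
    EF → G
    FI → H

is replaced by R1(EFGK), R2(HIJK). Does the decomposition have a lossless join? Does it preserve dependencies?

lossy and not dependency-preserving

Lossless test: (K)⁺ = {K}, which is a superkey of neither fragment — lossy.
Dependency preservation: the restricted closure of {EJ} across the fragments never reaches {IK}, so EJ → IK cannot be enforced without a join — not preserved.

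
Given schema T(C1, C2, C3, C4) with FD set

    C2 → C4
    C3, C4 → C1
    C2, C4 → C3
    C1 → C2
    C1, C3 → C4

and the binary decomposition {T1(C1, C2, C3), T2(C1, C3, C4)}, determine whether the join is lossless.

Yes

Common attributes: T1 ∩ T2 = {C1, C3}.
Closure of {C1, C3}: C1 → C2 applies, adding C2; C1, C3 → C4 applies, adding C4. So (C1, C3)⁺ = {C1, C2, C3, C4}.
This closure contains every attribute of T1, so T1 ∩ T2 → T1. The join is lossless.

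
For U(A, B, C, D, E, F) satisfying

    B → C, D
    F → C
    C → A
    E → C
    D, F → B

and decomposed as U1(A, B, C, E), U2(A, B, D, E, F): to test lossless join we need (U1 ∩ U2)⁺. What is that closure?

A, B, C, D, E

U1 ∩ U2 = {A, B, E}.
B → C, D applies, adding C, D
Closure: {A, B, C, D, E}.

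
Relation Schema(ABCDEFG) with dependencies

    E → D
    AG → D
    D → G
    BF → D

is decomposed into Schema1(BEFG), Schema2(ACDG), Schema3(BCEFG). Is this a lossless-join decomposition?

Chase test. Columns are ABCDEFG; row i has aⱼ where attribute j ∈ Schemai, else bᵢⱼ.
Initial tableau (one row per fragment):
  row 1: b11 a2 b13 b14 a5 a6 a7
  row 2: a1 b22 a3 a4 b25 b26 a7
  row 3: b31 a2 a3 b34 a5 a6 a7
Rows 1 and 3 agree on E; apply E→D and equate their D entries.
No row becomes fully distinguished — the join is lossy.

No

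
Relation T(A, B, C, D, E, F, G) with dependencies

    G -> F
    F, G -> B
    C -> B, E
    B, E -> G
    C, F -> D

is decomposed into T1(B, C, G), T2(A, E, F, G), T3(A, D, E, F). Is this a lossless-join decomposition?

Chase test. Columns are A, B, C, D, E, F, G; row i has aⱼ where attribute j ∈ Ti, else bᵢⱼ.
Initial tableau (one row per fragment):
  row 1: b11 a2 a3 b14 b15 b16 a7
  row 2: a1 b22 b23 b24 a5 a6 a7
  row 3: a1 b32 b33 a4 a5 a6 b37
Rows 1 and 2 agree on G; apply G→F and equate their F entries.
Rows 1 and 2 agree on F, G; apply F, G→B and equate their B entries.
No row becomes fully distinguished — the join is lossy.

No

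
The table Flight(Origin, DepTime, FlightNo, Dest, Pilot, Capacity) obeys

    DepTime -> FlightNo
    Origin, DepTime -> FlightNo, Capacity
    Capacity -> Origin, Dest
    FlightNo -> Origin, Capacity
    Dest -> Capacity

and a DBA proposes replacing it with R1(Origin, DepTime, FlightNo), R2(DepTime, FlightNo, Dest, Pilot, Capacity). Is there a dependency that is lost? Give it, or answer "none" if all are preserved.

Check Capacity → Origin, Dest: no single fragment contains all of {Origin, Dest, Capacity}, and the restricted closure of {Capacity} across the fragments never reaches {Origin, Dest}.
DepTime → FlightNo is preserved.
Origin, DepTime → FlightNo, Capacity is preserved.
FlightNo → Origin, Capacity is preserved.
Dest → Capacity is preserved.

Capacity -> Origin, Dest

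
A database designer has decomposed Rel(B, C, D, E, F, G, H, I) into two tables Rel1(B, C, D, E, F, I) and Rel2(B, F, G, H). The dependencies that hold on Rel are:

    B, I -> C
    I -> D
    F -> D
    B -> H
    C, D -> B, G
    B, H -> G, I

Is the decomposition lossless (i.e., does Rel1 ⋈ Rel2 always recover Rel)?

Yes

Common attributes: Rel1 ∩ Rel2 = {B, F}.
Closure of {B, F}: F → D applies, adding D; B → H applies, adding H; B, H → G, I applies, adding G, I; B, I → C applies, adding C. So (B, F)⁺ = {B, C, D, F, G, H, I}.
This closure contains every attribute of Rel2, so Rel1 ∩ Rel2 → Rel2. The join is lossless.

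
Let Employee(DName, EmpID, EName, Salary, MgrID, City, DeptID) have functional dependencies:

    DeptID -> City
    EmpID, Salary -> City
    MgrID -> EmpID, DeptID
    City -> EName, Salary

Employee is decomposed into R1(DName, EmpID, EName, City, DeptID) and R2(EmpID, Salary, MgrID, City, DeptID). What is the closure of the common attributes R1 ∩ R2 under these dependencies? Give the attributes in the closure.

R1 ∩ R2 = {EmpID, City, DeptID}.
City → EName, Salary applies, adding EName, Salary
Closure: {EmpID, EName, Salary, City, DeptID}.

EmpID, EName, Salary, City, DeptID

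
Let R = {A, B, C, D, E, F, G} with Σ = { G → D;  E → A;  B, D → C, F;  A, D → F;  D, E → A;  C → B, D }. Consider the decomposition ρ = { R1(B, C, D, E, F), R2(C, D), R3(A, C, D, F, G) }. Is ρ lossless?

Chase test. Columns are A, B, C, D, E, F, G; row i has aⱼ where attribute j ∈ Ri, else bᵢⱼ.
Initial tableau (one row per fragment):
  row 1: b11 a2 a3 a4 a5 a6 b17
  row 2: b21 b22 a3 a4 b25 b26 b27
  row 3: a1 b32 a3 a4 b35 a6 a7
Rows 1 and 2 agree on C; apply C→B, D and equate their B, D entries.
Rows 1 and 3 agree on C; apply C→B, D and equate their B, D entries.
Rows 1 and 2 agree on B, D; apply B, D→C, F and equate their C, F entries.
No row becomes fully distinguished — the join is lossy.

No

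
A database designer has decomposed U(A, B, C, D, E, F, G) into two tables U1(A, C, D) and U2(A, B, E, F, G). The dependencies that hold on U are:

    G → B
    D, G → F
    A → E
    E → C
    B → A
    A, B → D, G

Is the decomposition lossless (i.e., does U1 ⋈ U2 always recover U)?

No

Common attributes: U1 ∩ U2 = {A}.
Closure of {A}: A → E applies, adding E; E → C applies, adding C. So (A)⁺ = {A, C, E}.
The closure contains neither all of U1 = {A, C, D} nor all of U2 = {A, B, E, F, G}, so the common attributes are not a superkey of either fragment. The join is lossy.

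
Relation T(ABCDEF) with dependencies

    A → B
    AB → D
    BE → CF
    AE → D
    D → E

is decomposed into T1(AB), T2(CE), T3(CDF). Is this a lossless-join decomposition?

No

Chase test. Columns are ABCDEF; row i has aⱼ where attribute j ∈ Ti, else bᵢⱼ.
Initial tableau (one row per fragment):
  row 1: a1 a2 b13 b14 b15 b16
  row 2: b21 b22 a3 b24 a5 b26
  row 3: b31 b32 a3 a4 b35 a6
No row becomes fully distinguished — the join is lossy.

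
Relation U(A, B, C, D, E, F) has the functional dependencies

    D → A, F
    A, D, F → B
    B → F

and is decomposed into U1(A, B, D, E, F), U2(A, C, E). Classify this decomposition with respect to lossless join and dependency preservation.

lossy but dependency-preserving

Lossless test: (A, E)⁺ = {A, E}, which is a superkey of neither fragment — lossy.
Dependency preservation: every FD's attributes lie within a single fragment, so each can be enforced locally — preserved.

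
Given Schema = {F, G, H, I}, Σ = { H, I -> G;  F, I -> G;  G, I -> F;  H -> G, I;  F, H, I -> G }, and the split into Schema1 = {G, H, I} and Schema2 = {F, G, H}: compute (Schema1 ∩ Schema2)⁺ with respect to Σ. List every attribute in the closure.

F, G, H, I

Schema1 ∩ Schema2 = {G, H}.
H → G, I applies, adding I
G, I → F applies, adding F
Closure: {F, G, H, I}.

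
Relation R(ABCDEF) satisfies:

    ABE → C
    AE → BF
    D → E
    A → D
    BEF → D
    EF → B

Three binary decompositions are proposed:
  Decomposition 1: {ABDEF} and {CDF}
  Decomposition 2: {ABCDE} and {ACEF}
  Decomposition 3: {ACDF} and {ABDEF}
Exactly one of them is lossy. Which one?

Decomposition 1

Decomposition 1: common = {DF}, closure = {BDEF} → lossy.
Decomposition 2: common = {ACE}, closure = {ABCDEF} → lossless.
Decomposition 3: common = {ADF}, closure = {ABCDEF} → lossless.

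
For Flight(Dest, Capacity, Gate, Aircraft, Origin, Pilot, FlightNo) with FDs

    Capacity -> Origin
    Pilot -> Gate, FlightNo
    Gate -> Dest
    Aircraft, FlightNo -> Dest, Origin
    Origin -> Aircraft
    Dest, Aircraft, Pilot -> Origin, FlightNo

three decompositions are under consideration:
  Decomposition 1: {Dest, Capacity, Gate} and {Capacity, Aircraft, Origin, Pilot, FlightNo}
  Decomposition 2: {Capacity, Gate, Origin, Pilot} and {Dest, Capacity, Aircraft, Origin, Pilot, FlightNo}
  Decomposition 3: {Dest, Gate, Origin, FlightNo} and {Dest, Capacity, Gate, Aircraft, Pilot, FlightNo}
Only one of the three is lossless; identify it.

Decomposition 2

Decomposition 1: common = {Capacity}, closure = {Capacity, Aircraft, Origin} → lossy.
Decomposition 2: common = {Capacity, Origin, Pilot}, closure = {Dest, Capacity, Gate, Aircraft, Origin, Pilot, FlightNo} → lossless.
Decomposition 3: common = {Dest, Gate, FlightNo}, closure = {Dest, Gate, FlightNo} → lossy.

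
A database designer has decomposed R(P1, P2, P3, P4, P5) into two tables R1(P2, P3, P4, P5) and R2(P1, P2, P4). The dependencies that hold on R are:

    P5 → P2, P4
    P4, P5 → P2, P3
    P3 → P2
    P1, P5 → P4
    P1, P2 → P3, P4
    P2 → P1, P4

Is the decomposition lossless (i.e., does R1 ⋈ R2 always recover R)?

Yes

Common attributes: R1 ∩ R2 = {P2, P4}.
Closure of {P2, P4}: P2 → P1, P4 applies, adding P1; P1, P2 → P3, P4 applies, adding P3. So (P2, P4)⁺ = {P1, P2, P3, P4}.
This closure contains every attribute of R2, so R1 ∩ R2 → R2. The join is lossless.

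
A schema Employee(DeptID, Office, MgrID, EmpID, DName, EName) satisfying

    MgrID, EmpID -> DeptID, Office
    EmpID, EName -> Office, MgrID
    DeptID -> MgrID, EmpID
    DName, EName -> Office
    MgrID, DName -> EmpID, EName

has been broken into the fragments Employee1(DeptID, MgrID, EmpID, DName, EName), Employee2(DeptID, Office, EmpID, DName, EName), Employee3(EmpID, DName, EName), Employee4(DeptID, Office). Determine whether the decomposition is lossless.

Yes

Chase test. Columns are DeptID, Office, MgrID, EmpID, DName, EName; row i has aⱼ where attribute j ∈ Employeei, else bᵢⱼ.
Initial tableau (one row per fragment):
  row 1: a1 b12 a3 a4 a5 a6
  row 2: a1 a2 b23 a4 a5 a6
  row 3: b31 b32 b33 a4 a5 a6
  row 4: a1 a2 b43 b44 b45 b46
Rows 1 and 2 agree on EmpID, EName; apply EmpID, EName→Office, MgrID and equate their Office, MgrID entries.
Rows 1 and 3 agree on EmpID, EName; apply EmpID, EName→Office, MgrID and equate their Office, MgrID entries.
Rows 1 and 4 agree on DeptID; apply DeptID→MgrID, EmpID and equate their MgrID, EmpID entries.
Rows 1 and 3 agree on MgrID, EmpID; apply MgrID, EmpID→DeptID, Office and equate their DeptID, Office entries.
Row 1 is now all distinguished symbols — the join is lossless.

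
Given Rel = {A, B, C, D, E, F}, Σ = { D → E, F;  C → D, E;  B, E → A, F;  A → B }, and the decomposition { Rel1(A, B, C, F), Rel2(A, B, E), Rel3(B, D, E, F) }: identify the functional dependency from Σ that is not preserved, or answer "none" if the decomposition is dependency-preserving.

C → D, E

Check C → D, E: no single fragment contains all of {C, D, E}, and the restricted closure of {C} across the fragments never reaches {D, E}.
D → E, F is preserved.
B, E → A, F is preserved.
A → B is preserved.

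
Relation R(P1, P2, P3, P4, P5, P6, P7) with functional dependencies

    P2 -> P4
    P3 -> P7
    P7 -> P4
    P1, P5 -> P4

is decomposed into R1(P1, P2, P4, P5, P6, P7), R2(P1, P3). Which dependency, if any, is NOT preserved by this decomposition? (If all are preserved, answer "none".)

Check P3 → P7: no single fragment contains all of {P3, P7}, and the restricted closure of {P3} across the fragments never reaches {P7}.
P2 → P4 is preserved.
P7 → P4 is preserved.
P1, P5 → P4 is preserved.

P3 -> P7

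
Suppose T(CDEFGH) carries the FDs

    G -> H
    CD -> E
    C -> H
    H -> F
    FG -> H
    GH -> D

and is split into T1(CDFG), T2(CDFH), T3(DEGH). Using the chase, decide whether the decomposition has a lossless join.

Chase test. Columns are CDEFGH; row i has aⱼ where attribute j ∈ Ti, else bᵢⱼ.
Initial tableau (one row per fragment):
  row 1: a1 a2 b13 a4 a5 b16
  row 2: a1 a2 b23 a4 b25 a6
  row 3: b31 a2 a3 b34 a5 a6
Rows 1 and 3 agree on G; apply G→H and equate their H entries.
Rows 1 and 2 agree on CD; apply CD→E and equate their E entries.
Rows 1 and 3 agree on H; apply H→F and equate their F entries.
No row becomes fully distinguished — the join is lossy.

No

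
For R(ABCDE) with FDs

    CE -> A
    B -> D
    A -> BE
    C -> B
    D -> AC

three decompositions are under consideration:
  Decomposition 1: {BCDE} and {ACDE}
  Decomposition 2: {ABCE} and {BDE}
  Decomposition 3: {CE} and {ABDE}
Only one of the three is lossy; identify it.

Decomposition 3

Decomposition 1: common = {CDE}, closure = {ABCDE} → lossless.
Decomposition 2: common = {BE}, closure = {ABCDE} → lossless.
Decomposition 3: common = {E}, closure = {E} → lossy.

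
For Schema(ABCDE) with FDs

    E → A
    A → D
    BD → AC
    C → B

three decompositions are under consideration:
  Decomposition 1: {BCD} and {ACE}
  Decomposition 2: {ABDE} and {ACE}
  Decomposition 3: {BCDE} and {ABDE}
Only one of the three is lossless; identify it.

Decomposition 1: common = {C}, closure = {BC} → lossy.
Decomposition 2: common = {AE}, closure = {ADE} → lossy.
Decomposition 3: common = {BDE}, closure = {ABCDE} → lossless.

Decomposition 3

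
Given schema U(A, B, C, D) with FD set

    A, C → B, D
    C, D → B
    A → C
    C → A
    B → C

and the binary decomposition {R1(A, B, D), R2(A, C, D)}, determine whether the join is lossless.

Yes

Common attributes: R1 ∩ R2 = {A, D}.
Closure of {A, D}: A → C applies, adding C; A, C → B, D applies, adding B. So (A, D)⁺ = {A, B, C, D}.
This closure contains every attribute of R1, so R1 ∩ R2 → R1. The join is lossless.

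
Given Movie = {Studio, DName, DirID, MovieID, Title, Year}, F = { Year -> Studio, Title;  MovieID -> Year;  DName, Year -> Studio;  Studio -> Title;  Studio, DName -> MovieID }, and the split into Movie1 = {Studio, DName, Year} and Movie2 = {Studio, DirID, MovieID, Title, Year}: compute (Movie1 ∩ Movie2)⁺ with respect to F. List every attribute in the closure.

Movie1 ∩ Movie2 = {Studio, Year}.
Year → Studio, Title applies, adding Title
Closure: {Studio, Title, Year}.

Studio, Title, Year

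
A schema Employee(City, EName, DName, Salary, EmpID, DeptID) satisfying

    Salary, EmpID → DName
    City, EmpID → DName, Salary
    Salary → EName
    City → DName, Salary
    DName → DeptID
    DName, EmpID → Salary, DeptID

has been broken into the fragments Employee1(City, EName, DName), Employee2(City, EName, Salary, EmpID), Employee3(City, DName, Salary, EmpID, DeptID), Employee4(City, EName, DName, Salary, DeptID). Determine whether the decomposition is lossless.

Yes

Chase test. Columns are City, EName, DName, Salary, EmpID, DeptID; row i has aⱼ where attribute j ∈ Employeei, else bᵢⱼ.
Initial tableau (one row per fragment):
  row 1: a1 a2 a3 b14 b15 b16
  row 2: a1 a2 b23 a4 a5 b26
  row 3: a1 b32 a3 a4 a5 a6
  row 4: a1 a2 a3 a4 b45 a6
Rows 2 and 3 agree on Salary, EmpID; apply Salary, EmpID→DName and equate their DName entries.
Rows 2 and 3 agree on Salary; apply Salary→EName and equate their EName entries.
Rows 1 and 2 agree on City; apply City→DName, Salary and equate their DName, Salary entries.
Rows 1 and 2 agree on DName; apply DName→DeptID and equate their DeptID entries.
Rows 1 and 3 agree on DName; apply DName→DeptID and equate their DeptID entries.
Row 2 is now all distinguished symbols — the join is lossless.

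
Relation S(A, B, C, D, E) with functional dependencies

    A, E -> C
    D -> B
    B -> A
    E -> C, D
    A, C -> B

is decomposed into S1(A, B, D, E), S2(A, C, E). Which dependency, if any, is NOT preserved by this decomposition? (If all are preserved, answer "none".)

A, C -> B

Check A, C → B: no single fragment contains all of {A, B, C}, and the restricted closure of {A, C} across the fragments never reaches {B}.
A, E → C is preserved.
D → B is preserved.
B → A is preserved.
E → C, D is preserved.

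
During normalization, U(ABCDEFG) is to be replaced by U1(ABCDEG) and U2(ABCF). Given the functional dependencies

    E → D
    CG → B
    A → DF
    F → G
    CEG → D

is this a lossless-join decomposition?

Common attributes: U1 ∩ U2 = {ABC}.
Closure of {ABC}: A → DF applies, adding DF; F → G applies, adding G. So (ABC)⁺ = {ABCDFG}.
This closure contains every attribute of U2, so U1 ∩ U2 → U2. The join is lossless.

Yes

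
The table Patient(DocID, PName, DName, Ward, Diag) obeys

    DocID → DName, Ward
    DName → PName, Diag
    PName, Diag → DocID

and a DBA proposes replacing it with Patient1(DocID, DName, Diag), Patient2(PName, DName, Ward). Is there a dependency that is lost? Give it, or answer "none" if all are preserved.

PName, Diag → DocID

Check PName, Diag → DocID: no single fragment contains all of {DocID, PName, Diag}, and the restricted closure of {PName, Diag} across the fragments never reaches {DocID}.
DocID → DName, Ward is preserved.
DName → PName, Diag is preserved.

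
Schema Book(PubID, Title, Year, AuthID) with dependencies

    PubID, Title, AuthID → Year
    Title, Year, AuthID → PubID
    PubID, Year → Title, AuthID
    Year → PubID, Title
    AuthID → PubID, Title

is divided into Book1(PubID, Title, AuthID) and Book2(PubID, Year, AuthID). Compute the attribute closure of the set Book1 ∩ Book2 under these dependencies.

Book1 ∩ Book2 = {PubID, AuthID}.
AuthID → PubID, Title applies, adding Title
PubID, Title, AuthID → Year applies, adding Year
Closure: {PubID, Title, Year, AuthID}.

PubID, Title, Year, AuthID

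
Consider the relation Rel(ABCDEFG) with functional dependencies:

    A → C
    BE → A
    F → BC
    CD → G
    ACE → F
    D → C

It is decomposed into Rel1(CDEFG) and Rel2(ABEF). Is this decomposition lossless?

Common attributes: Rel1 ∩ Rel2 = {EF}.
Closure of {EF}: F → BC applies, adding BC; BE → A applies, adding A. So (EF)⁺ = {ABCEF}.
This closure contains every attribute of Rel2, so Rel1 ∩ Rel2 → Rel2. The join is lossless.

Yes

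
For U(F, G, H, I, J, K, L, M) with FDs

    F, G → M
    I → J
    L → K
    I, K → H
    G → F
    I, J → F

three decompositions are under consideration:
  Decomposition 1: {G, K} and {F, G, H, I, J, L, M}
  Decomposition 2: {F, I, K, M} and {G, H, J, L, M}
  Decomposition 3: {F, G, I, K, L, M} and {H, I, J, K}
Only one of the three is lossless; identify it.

Decomposition 3

Decomposition 1: common = {G}, closure = {F, G, M} → lossy.
Decomposition 2: common = {M}, closure = {M} → lossy.
Decomposition 3: common = {I, K}, closure = {F, H, I, J, K} → lossless.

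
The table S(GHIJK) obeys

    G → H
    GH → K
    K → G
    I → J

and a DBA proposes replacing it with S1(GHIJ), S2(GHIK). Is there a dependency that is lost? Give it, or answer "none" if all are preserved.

G → H lies within S1.
GH → K lies within S2.
K → G lies within S2.
I → J lies within S1.
Every dependency is enforceable on the fragments, so the decomposition is dependency-preserving.

none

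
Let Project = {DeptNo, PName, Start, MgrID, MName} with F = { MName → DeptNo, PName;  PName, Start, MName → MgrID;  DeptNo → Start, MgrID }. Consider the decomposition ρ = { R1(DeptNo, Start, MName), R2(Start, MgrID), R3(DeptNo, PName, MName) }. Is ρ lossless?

No

Chase test. Columns are DeptNo, PName, Start, MgrID, MName; row i has aⱼ where attribute j ∈ Ri, else bᵢⱼ.
Initial tableau (one row per fragment):
  row 1: a1 b12 a3 b14 a5
  row 2: b21 b22 a3 a4 b25
  row 3: a1 a2 b33 b34 a5
Rows 1 and 3 agree on MName; apply MName→DeptNo, PName and equate their DeptNo, PName entries.
Rows 1 and 3 agree on DeptNo; apply DeptNo→Start, MgrID and equate their Start, MgrID entries.
No row becomes fully distinguished — the join is lossy.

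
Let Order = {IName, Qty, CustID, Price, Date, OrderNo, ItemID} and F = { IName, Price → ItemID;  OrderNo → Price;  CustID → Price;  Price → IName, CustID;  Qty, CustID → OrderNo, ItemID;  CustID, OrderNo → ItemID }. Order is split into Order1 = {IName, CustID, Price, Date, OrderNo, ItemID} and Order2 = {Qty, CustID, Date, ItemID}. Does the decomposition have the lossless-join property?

Common attributes: Order1 ∩ Order2 = {CustID, Date, ItemID}.
Closure of {CustID, Date, ItemID}: CustID → Price applies, adding Price; Price → IName, CustID applies, adding IName. So (CustID, Date, ItemID)⁺ = {IName, CustID, Price, Date, ItemID}.
The closure contains neither all of Order1 = {IName, CustID, Price, Date, OrderNo, ItemID} nor all of Order2 = {Qty, CustID, Date, ItemID}, so the common attributes are not a superkey of either fragment. The join is lossy.

No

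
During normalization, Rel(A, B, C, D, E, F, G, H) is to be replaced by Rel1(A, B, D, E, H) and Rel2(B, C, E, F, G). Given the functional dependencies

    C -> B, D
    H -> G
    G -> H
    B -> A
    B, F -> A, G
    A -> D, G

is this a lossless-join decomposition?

Common attributes: Rel1 ∩ Rel2 = {B, E}.
Closure of {B, E}: B → A applies, adding A; A → D, G applies, adding D, G; G → H applies, adding H. So (B, E)⁺ = {A, B, D, E, G, H}.
This closure contains every attribute of Rel1, so Rel1 ∩ Rel2 → Rel1. The join is lossless.

Yes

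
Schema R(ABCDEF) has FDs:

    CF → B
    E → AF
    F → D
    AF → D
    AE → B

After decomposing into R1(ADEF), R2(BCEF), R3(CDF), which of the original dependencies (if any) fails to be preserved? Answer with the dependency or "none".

CF → B lies within R2.
E → AF lies within R1.
F → D lies within R1.
AF → D lies within R1.
AE → B: restricted closure across fragments reaches B.
Every dependency is enforceable on the fragments, so the decomposition is dependency-preserving.

none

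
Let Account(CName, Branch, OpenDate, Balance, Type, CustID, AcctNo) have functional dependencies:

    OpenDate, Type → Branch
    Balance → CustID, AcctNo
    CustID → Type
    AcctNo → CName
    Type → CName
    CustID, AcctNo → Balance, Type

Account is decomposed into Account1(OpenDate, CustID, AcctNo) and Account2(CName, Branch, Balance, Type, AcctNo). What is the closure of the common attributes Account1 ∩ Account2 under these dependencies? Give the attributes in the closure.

Account1 ∩ Account2 = {AcctNo}.
AcctNo → CName applies, adding CName
Closure: {CName, AcctNo}.

CName, AcctNo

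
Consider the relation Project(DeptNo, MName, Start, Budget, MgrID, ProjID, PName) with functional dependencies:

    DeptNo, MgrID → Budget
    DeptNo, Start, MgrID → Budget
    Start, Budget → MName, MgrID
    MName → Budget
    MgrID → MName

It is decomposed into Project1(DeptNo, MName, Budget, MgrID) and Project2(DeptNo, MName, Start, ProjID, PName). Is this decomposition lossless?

Common attributes: Project1 ∩ Project2 = {DeptNo, MName}.
Closure of {DeptNo, MName}: MName → Budget applies, adding Budget. So (DeptNo, MName)⁺ = {DeptNo, MName, Budget}.
The closure contains neither all of Project1 = {DeptNo, MName, Budget, MgrID} nor all of Project2 = {DeptNo, MName, Start, ProjID, PName}, so the common attributes are not a superkey of either fragment. The join is lossy.

No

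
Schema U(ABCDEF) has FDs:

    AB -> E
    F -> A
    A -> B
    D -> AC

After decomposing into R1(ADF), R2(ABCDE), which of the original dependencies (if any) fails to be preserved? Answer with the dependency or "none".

AB → E lies within R2.
F → A lies within R1.
A → B lies within R2.
D → AC lies within R2.
Every dependency is enforceable on the fragments, so the decomposition is dependency-preserving.

none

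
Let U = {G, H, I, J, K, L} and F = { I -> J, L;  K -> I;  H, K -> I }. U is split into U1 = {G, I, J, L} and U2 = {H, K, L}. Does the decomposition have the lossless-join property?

Common attributes: U1 ∩ U2 = {L}.
No dependency enlarges {L}, so (L)⁺ = {L}.
The closure contains neither all of U1 = {G, I, J, L} nor all of U2 = {H, K, L}, so the common attributes are not a superkey of either fragment. The join is lossy.

No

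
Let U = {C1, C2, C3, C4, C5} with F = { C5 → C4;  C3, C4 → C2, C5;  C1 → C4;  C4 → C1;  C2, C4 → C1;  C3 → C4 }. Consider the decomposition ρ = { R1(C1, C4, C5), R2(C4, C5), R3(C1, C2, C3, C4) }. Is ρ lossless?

Chase test. Columns are C1, C2, C3, C4, C5; row i has aⱼ where attribute j ∈ Ri, else bᵢⱼ.
Initial tableau (one row per fragment):
  row 1: a1 b12 b13 a4 a5
  row 2: b21 b22 b23 a4 a5
  row 3: a1 a2 a3 a4 b35
Rows 1 and 2 agree on C4; apply C4→C1 and equate their C1 entries.
No row becomes fully distinguished — the join is lossy.

No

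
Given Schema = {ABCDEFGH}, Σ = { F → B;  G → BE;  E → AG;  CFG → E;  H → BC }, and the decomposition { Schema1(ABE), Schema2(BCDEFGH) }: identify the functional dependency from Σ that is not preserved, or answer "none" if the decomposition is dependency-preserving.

none

F → B lies within Schema2.
G → BE lies within Schema2.
E → AG: restricted closure across fragments reaches AG.
CFG → E lies within Schema2.
H → BC lies within Schema2.
Every dependency is enforceable on the fragments, so the decomposition is dependency-preserving.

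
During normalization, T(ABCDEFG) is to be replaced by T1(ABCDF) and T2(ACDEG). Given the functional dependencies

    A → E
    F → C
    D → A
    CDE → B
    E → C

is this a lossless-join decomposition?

Common attributes: T1 ∩ T2 = {ACD}.
Closure of {ACD}: A → E applies, adding E; CDE → B applies, adding B. So (ACD)⁺ = {ABCDE}.
The closure contains neither all of T1 = {ABCDF} nor all of T2 = {ACDEG}, so the common attributes are not a superkey of either fragment. The join is lossy.

No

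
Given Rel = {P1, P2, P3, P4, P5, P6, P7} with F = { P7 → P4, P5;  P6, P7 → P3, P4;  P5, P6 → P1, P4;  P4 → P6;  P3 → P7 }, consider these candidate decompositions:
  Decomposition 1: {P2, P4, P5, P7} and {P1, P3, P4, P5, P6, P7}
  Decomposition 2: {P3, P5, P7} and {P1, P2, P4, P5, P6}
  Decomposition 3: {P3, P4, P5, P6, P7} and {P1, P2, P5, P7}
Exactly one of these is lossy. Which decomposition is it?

Decomposition 1: common = {P4, P5, P7}, closure = {P1, P3, P4, P5, P6, P7} → lossless.
Decomposition 2: common = {P5}, closure = {P5} → lossy.
Decomposition 3: common = {P5, P7}, closure = {P1, P3, P4, P5, P6, P7} → lossless.

Decomposition 2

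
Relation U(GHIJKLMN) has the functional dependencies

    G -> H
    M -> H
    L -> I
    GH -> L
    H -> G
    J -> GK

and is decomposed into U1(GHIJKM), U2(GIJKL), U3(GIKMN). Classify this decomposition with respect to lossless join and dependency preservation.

Lossless test (chase): Rows 1 and 2 agree on G; apply G→H and equate their H entries. Rows 1 and 3 agree on G; apply G→H and equate their H entries. Rows 1 and 2 agree on GH; apply GH→L and equate their L entries. Rows 1 and 3 agree on GH; apply GH→L and equate their L entries. No row becomes fully distinguished — the join is lossy.
Dependency preservation: GH → L is not contained in any single fragment, but the restricted closure of its left-hand side across the fragments still reaches the right-hand side; the remaining FDs each lie inside some fragment. All dependencies are preserved.

lossy but dependency-preserving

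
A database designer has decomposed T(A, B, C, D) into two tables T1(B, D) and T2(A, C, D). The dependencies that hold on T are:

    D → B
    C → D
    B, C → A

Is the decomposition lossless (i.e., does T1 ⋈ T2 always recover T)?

Common attributes: T1 ∩ T2 = {D}.
Closure of {D}: D → B applies, adding B. So (D)⁺ = {B, D}.
This closure contains every attribute of T1, so T1 ∩ T2 → T1. The join is lossless.

Yes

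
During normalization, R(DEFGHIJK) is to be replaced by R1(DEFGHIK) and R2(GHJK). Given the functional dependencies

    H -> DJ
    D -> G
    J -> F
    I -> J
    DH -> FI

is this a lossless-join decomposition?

Common attributes: R1 ∩ R2 = {GHK}.
Closure of {GHK}: H → DJ applies, adding DJ; J → F applies, adding F; DH → FI applies, adding I. So (GHK)⁺ = {DFGHIJK}.
This closure contains every attribute of R2, so R1 ∩ R2 → R2. The join is lossless.

Yes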